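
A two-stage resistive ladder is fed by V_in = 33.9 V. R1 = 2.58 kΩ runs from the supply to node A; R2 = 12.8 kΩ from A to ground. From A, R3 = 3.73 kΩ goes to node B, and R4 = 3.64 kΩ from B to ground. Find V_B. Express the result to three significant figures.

V_B ≈ 10.8 V

The second stage (R3 + R4 = 7.370 kΩ) loads node A in parallel with R2.
Effective lower resistance at A: R2 ‖ 7.370 = 4.677 kΩ.
First divider: V_A = V_in · 4.677/(2.58 + 4.677) = 21.85 V.
Stage 2 is unloaded, so V_B = V_A · R4/(R3+R4) = 21.85 × 3.64/7.370 = 10.79 V.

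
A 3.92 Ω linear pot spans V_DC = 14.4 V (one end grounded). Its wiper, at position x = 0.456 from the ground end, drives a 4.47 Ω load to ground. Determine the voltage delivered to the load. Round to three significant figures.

V_out ≈ 5.39 V

Lower segment x·R_p = 1.788 Ω; upper segment (1−x)·R_p = 2.132 Ω.
(x·R_p) ‖ R_L = 1.277 Ω.
Loaded-divider output: V_out = 14.4 × 0.3745 = 5.393 V.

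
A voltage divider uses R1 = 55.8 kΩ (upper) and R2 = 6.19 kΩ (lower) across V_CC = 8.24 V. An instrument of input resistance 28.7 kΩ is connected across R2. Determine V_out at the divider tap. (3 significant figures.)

V_out ≈ 0.689 V

R2 ‖ R_L = (6.19 × 28.7)/(6.19 + 28.7) = 5.092 kΩ.
Voltage divider with the loaded lower leg: V_out = 8.24 × 5.092/(55.8 + 5.092) = 8.24 × 0.08362 = 0.6890 V.
(Unloaded it would be 0.823 V; the load pulls it down.)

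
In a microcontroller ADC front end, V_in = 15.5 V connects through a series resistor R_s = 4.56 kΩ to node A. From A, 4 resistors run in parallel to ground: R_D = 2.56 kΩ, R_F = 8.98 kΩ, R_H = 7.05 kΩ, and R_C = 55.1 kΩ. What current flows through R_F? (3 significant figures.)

Parallel bank: R_p = 1/(1/2.56 + 1/8.98 + 1/7.05 + 1/55.1) = 1.511 kΩ.
V_A = 15.5 × 1.511/6.071 = 3.857 V.
I(R_F) = V_A / R_F = 3.857/8.98 = 0.4295 mA.

I ≈ 0.430 mA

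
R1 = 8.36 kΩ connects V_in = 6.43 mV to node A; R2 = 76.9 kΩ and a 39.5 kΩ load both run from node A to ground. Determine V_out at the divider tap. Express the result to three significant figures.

The load sits in parallel with R2, giving an effective lower resistance R2' = R2·R_L/(R2+R_L) = 26.10 kΩ.
Now apply the divider: V_out = 6.43 × 0.7574 = 4.870 mV.

V_out ≈ 4.87 mV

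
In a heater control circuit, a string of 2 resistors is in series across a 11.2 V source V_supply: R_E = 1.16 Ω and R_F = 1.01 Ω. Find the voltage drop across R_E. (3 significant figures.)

Series total: ΣR = 1.16 + 1.01 = 2.170 Ω.
By the voltage-divider rule, V = 11.2 × 1.160/2.170 = 5.987 V.

V ≈ 5.99 V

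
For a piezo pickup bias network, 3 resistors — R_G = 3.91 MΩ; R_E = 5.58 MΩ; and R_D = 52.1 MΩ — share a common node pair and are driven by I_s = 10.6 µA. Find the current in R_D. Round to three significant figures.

I ≈ 0.448 µA

Total conductance ΣG = 1/3.91 + 1/5.58 + 1/52.1 = 0.4542 (units of 1/MΩ).
R_D takes the fraction G_k/ΣG = 0.01919/0.4542 = 0.04226, so I = 10.6 × 0.04226 = 0.4480 µA.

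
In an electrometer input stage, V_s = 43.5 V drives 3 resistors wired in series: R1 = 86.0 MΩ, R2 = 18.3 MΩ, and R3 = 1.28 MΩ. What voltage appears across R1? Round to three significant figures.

ΣR = 86.0 + 18.3 + 1.28 = 105.6 MΩ.
By the voltage-divider rule, V = 43.5 × 86.00/105.6 = 35.43 V.

V ≈ 35.4 V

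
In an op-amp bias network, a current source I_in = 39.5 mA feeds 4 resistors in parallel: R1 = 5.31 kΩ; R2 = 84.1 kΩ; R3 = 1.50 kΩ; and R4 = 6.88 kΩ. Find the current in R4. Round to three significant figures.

I ≈ 5.67 mA

ΣG = 1/5.31 + 1/84.1 + 1/1.50 + 1/6.88 = 1.012.
Current divider: I(R4) = I_in · G_k/ΣG = 39.5 × (0.1453/1.012) = 39.5 × 0.1436 = 5.672 mA.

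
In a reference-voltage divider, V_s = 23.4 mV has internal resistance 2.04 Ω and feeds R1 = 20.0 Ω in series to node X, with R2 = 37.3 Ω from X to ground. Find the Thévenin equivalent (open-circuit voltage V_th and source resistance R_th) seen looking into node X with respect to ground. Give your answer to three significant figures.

V_th ≈ 14.7 mV, R_th ≈ 13.9 Ω

R1' = 2.04 + 20.0 = 22.04 Ω (source resistance + R1).
Open-circuit (no load on X): V_th = V_s · R2/(R1' + R2) = 23.4 × 37.3/(22.04 + 37.3) = 14.71 mV.
With V_s suppressed (replaced by a short), R_th = R1' ‖ R2 = (22.04 × 37.3)/(22.04 + 37.3) = 13.85 Ω.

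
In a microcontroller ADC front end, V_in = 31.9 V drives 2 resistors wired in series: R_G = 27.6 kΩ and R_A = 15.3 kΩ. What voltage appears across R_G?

V ≈ 20.5 V

Series total: ΣR = 27.6 + 15.3 = 42.90 kΩ.
By the voltage-divider rule, V = 31.9 × 27.60/42.90 = 20.52 V.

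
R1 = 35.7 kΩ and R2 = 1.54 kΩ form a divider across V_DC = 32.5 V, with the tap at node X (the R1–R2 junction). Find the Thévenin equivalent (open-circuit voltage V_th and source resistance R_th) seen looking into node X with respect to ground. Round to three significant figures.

With X open, the divider is unloaded: V_th = 32.5 × 1.54/37.24 = 1.344 V.
With V_DC suppressed (replaced by a short), R_th = R1 ‖ R2 = (35.70 × 1.54)/(35.70 + 1.54) = 1.476 kΩ.

V_th ≈ 1.34 V, R_th ≈ 1.48 kΩ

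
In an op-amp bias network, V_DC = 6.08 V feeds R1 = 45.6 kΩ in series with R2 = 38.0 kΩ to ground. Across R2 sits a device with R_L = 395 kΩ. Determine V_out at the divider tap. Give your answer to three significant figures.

R2 ‖ R_L = (38.0 × 395)/(38.0 + 395) = 34.67 kΩ.
Then V_out = V_DC · R2'/(R1 + R2') = 6.08 × 34.67/80.27 = 2.626 V.

V_out ≈ 2.63 V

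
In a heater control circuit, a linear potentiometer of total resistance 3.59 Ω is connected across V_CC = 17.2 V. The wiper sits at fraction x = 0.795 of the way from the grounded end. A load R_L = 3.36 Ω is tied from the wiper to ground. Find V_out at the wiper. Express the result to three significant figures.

V_out ≈ 11.6 V

The pot divides into 0.7359 Ω above the wiper and 2.854 Ω below.
(x·R_p) ‖ R_L = 1.543 Ω.
V_out = 17.2 × 1.543/(0.7359 + 1.543) = 11.65 V.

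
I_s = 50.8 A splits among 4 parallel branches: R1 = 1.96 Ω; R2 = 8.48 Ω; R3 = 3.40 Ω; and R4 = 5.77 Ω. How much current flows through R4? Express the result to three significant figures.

I ≈ 8.04 A

ΣG = 1/1.96 + 1/8.48 + 1/3.40 + 1/5.77 = 1.096.
R4 takes the fraction G_k/ΣG = 0.1733/1.096 = 0.1582, so I = 50.8 × 0.1582 = 8.036 A.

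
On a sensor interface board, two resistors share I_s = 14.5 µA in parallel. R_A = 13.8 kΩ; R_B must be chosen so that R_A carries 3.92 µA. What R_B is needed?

R_B ≈ 5.11 kΩ

In a two-way split, I_A/I_s = R_B/(R_A + R_B).
With f = 0.2703, R_B = R_A · f/(1−f) = 13.8 × 0.3705 = 5.113 kΩ.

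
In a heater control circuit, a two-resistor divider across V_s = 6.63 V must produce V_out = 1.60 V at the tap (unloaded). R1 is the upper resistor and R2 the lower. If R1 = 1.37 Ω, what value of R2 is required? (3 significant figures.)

Required fraction k = V_out/V_s = 0.2413.
So R2 = R1 · V_out/(V_s − V_out) = 1.37 × 1.60/(6.63 − 1.60) = 1.37 × 0.3181 = 0.4358 Ω.

R2 ≈ 0.436 Ω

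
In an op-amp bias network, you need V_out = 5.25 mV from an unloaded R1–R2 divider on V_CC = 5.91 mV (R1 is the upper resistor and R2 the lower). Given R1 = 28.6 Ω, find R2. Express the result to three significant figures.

Required fraction k = V_out/V_CC = 0.8883.
So R2 = R1 · V_out/(V_CC − V_out) = 28.6 × 5.25/(5.91 − 5.25) = 28.6 × 7.955 = 227.5 Ω.

R2 ≈ 227 Ω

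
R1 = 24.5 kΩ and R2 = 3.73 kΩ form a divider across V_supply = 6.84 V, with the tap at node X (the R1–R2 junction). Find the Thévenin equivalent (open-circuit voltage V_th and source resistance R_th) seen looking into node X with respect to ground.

V_th is the unloaded tap voltage: V_supply · R2/(R1+R2) = 6.84 × 0.1321 = 0.9038 V.
Looking into X with the source shorted: R_th = R1·R2/(R1+R2) = 24.50 × 3.73/28.23 = 3.237 kΩ.

V_th ≈ 0.904 V, R_th ≈ 3.24 kΩ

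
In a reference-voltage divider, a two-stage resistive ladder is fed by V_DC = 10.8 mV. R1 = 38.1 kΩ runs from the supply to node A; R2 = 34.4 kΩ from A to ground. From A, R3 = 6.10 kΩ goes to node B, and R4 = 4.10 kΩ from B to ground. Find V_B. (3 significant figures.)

V_B ≈ 0.743 mV

Looking into the second stage from A: R3 + R4 = 10.20 kΩ appears in parallel with R2.
Effective lower resistance at A: R2 ‖ 10.20 = 7.867 kΩ.
V_A = 10.8 × 7.867/(38.1 + 7.867) = 1.848 mV.
V_B = V_A × 0.4020 = 0.7430 mV.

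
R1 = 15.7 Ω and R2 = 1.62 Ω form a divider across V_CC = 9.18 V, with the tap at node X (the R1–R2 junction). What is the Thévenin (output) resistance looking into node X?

Looking into X with the source shorted: R_th = R1·R2/(R1+R2) = 15.70 × 1.62/17.32 = 1.468 Ω.

R_th ≈ 1.47 Ω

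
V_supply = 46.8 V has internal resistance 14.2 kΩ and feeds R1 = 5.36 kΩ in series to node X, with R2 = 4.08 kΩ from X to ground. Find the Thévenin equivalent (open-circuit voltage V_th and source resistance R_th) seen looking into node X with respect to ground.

R1' = 14.2 + 5.36 = 19.56 kΩ (source resistance + R1).
With X open, the divider is unloaded: V_th = 46.8 × 4.08/23.64 = 8.077 V.
With V_supply suppressed (replaced by a short), R_th = R1' ‖ R2 = (19.56 × 4.08)/(19.56 + 4.08) = 3.376 kΩ.

V_th ≈ 8.08 V, R_th ≈ 3.38 kΩ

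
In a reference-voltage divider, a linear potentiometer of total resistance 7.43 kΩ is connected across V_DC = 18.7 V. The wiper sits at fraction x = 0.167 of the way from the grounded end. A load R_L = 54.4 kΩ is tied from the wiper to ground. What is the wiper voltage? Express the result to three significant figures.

V_out ≈ 3.06 V

Lower segment x·R_p = 1.241 kΩ; upper segment (1−x)·R_p = 6.189 kΩ.
(x·R_p) ‖ R_L = 1.213 kΩ.
Loaded-divider output: V_out = 18.7 × 0.1639 = 3.065 V.
(Unloaded: V_out = x·V_DC = 3.12 V.)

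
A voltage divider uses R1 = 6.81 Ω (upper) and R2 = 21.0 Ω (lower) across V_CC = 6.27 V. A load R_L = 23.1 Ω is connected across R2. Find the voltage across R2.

R2 ‖ R_L = (21.0 × 23.1)/(21.0 + 23.1) = 11.00 Ω.
Now apply the divider: V_out = 6.27 × 0.6176 = 3.873 V.

V_out ≈ 3.87 V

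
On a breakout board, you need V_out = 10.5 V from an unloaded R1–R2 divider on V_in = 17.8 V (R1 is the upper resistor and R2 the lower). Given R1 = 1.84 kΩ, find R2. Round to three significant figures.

R2 ≈ 2.65 kΩ

Required fraction k = V_out/V_in = 0.5899.
R2 = R1 · 0.5899/(1 − 0.5899) = 2.647 kΩ.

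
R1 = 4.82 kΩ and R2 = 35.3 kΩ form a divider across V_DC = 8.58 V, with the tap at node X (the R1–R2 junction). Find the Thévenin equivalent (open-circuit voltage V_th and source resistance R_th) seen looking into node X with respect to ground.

V_th ≈ 7.55 V, R_th ≈ 4.24 kΩ

Open-circuit (no load on X): V_th = V_DC · R2/(R1 + R2) = 8.58 × 35.3/(4.820 + 35.3) = 7.549 V.
Zeroing V_DC shorts the top of R1 to ground, so R_th = R1 ‖ R2 = 4.241 kΩ.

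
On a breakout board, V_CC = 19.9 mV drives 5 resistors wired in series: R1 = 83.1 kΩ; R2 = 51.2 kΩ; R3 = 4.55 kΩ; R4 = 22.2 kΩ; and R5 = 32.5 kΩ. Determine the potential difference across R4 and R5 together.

V ≈ 5.62 mV

ΣR = 83.1 + 51.2 + 4.55 + 22.2 + 32.5 = 193.5 kΩ.
R_{R4..R5} = 22.2 + 32.5 = 54.70 kΩ.
Voltage divider: V = V_CC · (54.70 / 193.5) = 19.9 × 0.2826 = 5.624 mV.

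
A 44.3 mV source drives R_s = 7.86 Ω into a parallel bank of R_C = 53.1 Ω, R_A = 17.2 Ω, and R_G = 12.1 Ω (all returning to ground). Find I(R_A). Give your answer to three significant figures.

Combine the parallel branches: R_p = (1/53.1 + 1/17.2 + 1/12.1)⁻¹ = 6.265 Ω.
Node voltage V_A = V_in · R_p/(R_s + R_p) = 44.3 × 0.4435 = 19.65 mV.
I(R_A) = V_A / R_A = 19.65/17.2 = 1.142 mA.

I ≈ 1.14 mA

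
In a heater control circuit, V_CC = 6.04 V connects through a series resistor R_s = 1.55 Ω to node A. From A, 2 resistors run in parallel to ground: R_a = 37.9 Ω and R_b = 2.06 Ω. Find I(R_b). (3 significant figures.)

I ≈ 1.63 A

Parallel bank: R_p = 1/(1/37.9 + 1/2.06) = 1.954 Ω.
V_A by voltage divider: V_A = 6.04 × 1.954/(1.55 + 1.954) = 3.368 V.
I(R_b) = V_A / R_b = 3.368/2.06 = 1.635 A.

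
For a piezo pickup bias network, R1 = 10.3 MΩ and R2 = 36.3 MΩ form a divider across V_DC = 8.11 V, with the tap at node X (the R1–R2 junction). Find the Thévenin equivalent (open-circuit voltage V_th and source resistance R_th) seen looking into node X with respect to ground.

With X open, the divider is unloaded: V_th = 8.11 × 36.3/46.60 = 6.317 V.
Zeroing V_DC shorts the top of R1 to ground, so R_th = R1 ‖ R2 = 8.023 MΩ.

V_th ≈ 6.32 V, R_th ≈ 8.02 MΩ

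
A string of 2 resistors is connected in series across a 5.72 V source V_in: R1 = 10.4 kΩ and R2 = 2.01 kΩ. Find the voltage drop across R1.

Series total: ΣR = 10.4 + 2.01 = 12.41 kΩ.
By the voltage-divider rule, V = 5.72 × 10.40/12.41 = 4.794 V.

V ≈ 4.79 V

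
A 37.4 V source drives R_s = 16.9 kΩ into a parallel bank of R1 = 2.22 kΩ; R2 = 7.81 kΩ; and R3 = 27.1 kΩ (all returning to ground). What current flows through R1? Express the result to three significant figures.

Parallel bank: R_p = 1/(1/2.22 + 1/7.81 + 1/27.1) = 1.625 kΩ.
V_A by voltage divider: V_A = 37.4 × 1.625/(16.9 + 1.625) = 3.281 V.
Branch current I = V_A/R1 = 3.281/2.22 = 1.478 mA.

I ≈ 1.48 mA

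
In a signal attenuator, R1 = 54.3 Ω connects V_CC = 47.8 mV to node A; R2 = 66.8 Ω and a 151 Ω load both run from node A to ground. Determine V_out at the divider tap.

V_out ≈ 22.0 mV

The load sits in parallel with R2, giving an effective lower resistance R2' = R2·R_L/(R2+R_L) = 46.31 Ω.
Then V_out = V_CC · R2'/(R1 + R2') = 47.8 × 46.31/100.6 = 22.00 mV.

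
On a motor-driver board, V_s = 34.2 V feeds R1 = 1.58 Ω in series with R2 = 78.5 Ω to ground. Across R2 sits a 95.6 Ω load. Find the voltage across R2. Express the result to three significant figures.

The load sits in parallel with R2, giving an effective lower resistance R2' = R2·R_L/(R2+R_L) = 43.11 Ω.
Voltage divider with the loaded lower leg: V_out = 34.2 × 43.11/(1.58 + 43.11) = 34.2 × 0.9646 = 32.99 V.
(Unloaded it would be 33.5 V; the load pulls it down.)

V_out ≈ 33.0 V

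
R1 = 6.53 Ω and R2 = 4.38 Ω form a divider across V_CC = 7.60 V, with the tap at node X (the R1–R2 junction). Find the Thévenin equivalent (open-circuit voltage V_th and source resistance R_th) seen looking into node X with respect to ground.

V_th ≈ 3.05 V, R_th ≈ 2.62 Ω

Open-circuit (no load on X): V_th = V_CC · R2/(R1 + R2) = 7.60 × 4.38/(6.530 + 4.38) = 3.051 V.
With V_CC suppressed (replaced by a short), R_th = R1 ‖ R2 = (6.530 × 4.38)/(6.530 + 4.38) = 2.622 Ω.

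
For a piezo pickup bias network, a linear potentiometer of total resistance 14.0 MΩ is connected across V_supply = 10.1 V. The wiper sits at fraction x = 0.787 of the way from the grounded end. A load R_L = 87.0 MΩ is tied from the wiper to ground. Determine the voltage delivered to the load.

V_out ≈ 7.74 V

Lower segment x·R_p = 11.02 MΩ; upper segment (1−x)·R_p = 2.982 MΩ.
R_L loads the lower segment: effective lower R = 9.779 MΩ.
V_out = 10.1 × 9.779/(2.982 + 9.779) = 7.740 V.
(Unloaded: V_out = x·V_supply = 7.95 V.)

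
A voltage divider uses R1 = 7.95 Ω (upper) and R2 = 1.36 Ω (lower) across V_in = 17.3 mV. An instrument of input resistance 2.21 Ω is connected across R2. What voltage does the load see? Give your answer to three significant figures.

R2 ‖ R_L = (1.36 × 2.21)/(1.36 + 2.21) = 0.8419 Ω.
Now apply the divider: V_out = 17.3 × 0.09576 = 1.657 mV.
(Unloaded it would be 2.53 mV; the load pulls it down.)

V_out ≈ 1.66 mV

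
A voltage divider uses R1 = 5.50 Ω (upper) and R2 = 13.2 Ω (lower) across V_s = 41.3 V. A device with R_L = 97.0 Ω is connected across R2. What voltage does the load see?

R2 ‖ R_L = (13.2 × 97.0)/(13.2 + 97.0) = 11.62 Ω.
Now apply the divider: V_out = 41.3 × 0.6787 = 28.03 V.

V_out ≈ 28.0 V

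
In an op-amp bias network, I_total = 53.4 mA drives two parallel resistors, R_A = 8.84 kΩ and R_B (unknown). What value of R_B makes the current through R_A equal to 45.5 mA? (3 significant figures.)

R_B ≈ 50.9 kΩ

The fraction through R_A equals R_B/(R_A+R_B).
With f = 0.8521, R_B = R_A · f/(1−f) = 8.84 × 5.759 = 50.91 kΩ.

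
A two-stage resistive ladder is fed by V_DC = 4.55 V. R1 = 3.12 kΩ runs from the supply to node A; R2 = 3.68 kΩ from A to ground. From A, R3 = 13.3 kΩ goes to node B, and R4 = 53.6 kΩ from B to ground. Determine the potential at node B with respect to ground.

V_B ≈ 1.92 V

Node A sees R2 in parallel with the series input of stage 2, R3 + R4 = 66.90 kΩ.
Effective lower resistance at A: R2 ‖ 66.90 = 3.488 kΩ.
First divider: V_A = V_DC · 3.488/(3.12 + 3.488) = 2.402 V.
Then the unloaded second divider: V_B = V_A × R4/(R3+R4) = 2.402 × 0.8012 = 1.924 V.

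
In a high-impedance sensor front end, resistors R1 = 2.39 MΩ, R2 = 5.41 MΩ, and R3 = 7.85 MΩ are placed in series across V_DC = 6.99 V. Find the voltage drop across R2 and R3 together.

V ≈ 5.92 V

ΣR = 2.39 + 5.41 + 7.85 = 15.65 MΩ.
R_{R2..R3} = 5.41 + 7.85 = 13.26 MΩ.
V = V_DC · R/ΣR = 6.99 × 0.8473 = 5.923 V.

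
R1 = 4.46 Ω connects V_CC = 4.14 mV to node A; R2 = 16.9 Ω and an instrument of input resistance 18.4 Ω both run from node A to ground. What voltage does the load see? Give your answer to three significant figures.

V_out ≈ 2.75 mV

The load sits in parallel with R2, giving an effective lower resistance R2' = R2·R_L/(R2+R_L) = 8.809 Ω.
Voltage divider with the loaded lower leg: V_out = 4.14 × 8.809/(4.46 + 8.809) = 4.14 × 0.6639 = 2.748 mV.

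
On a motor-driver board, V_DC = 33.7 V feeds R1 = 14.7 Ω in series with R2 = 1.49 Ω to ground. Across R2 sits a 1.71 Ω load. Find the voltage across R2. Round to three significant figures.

V_out ≈ 1.73 V

The load sits in parallel with R2, giving an effective lower resistance R2' = R2·R_L/(R2+R_L) = 0.7962 Ω.
Now apply the divider: V_out = 33.7 × 0.05138 = 1.732 V.
(Unloaded it would be 3.10 V; the load pulls it down.)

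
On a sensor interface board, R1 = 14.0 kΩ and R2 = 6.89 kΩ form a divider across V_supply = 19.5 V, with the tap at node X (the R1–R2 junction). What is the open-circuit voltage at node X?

V_th ≈ 6.43 V

Open-circuit (no load on X): V_th = V_supply · R2/(R1 + R2) = 19.5 × 6.89/(14.00 + 6.89) = 6.432 V.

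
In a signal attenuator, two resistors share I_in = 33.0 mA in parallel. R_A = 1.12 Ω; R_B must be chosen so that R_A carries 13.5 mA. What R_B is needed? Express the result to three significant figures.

The fraction through R_A equals R_B/(R_A+R_B).
With f = 0.4091, R_B = R_A · f/(1−f) = 1.12 × 0.6923 = 0.7754 Ω.

R_B ≈ 0.775 Ω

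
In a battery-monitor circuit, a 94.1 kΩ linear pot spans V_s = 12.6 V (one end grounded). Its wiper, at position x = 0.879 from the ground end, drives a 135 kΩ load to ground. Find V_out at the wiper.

Split the track: R_lower = x·R_p = 82.71 kΩ, R_upper = (1−x)·R_p = 11.39 kΩ.
R_L loads the lower segment: effective lower R = 51.29 kΩ.
Loaded-divider output: V_out = 12.6 × 0.8183 = 10.31 V.

V_out ≈ 10.3 V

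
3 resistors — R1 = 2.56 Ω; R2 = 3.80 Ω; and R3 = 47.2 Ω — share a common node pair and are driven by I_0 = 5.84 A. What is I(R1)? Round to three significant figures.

Conductances: ΣG = 1/2.56 + 1/3.80 + 1/47.2 = 0.6750 (1/Ω).
Current divider: I(R1) = I_0 · G_k/ΣG = 5.84 × (0.3906/0.6750) = 5.84 × 0.5787 = 3.380 A.

I ≈ 3.38 A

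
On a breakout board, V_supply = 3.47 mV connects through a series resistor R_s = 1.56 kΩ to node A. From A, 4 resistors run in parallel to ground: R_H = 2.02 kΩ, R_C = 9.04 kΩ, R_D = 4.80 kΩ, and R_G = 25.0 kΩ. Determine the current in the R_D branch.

I ≈ 0.310 µA

Combine the parallel branches: R_p = (1/2.02 + 1/9.04 + 1/4.80 + 1/25.0)⁻¹ = 1.171 kΩ.
V_A by voltage divider: V_A = 3.47 × 1.171/(1.56 + 1.171) = 1.488 mV.
I(R_D) = V_A / R_D = 1.488/4.80 = 0.3100 µA.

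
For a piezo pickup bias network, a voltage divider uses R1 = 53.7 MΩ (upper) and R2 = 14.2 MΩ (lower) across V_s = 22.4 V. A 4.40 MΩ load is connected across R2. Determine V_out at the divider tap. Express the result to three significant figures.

V_out ≈ 1.32 V

R2 ‖ R_L = (14.2 × 4.40)/(14.2 + 4.40) = 3.359 MΩ.
Then V_out = V_s · R2'/(R1 + R2') = 22.4 × 3.359/57.06 = 1.319 V.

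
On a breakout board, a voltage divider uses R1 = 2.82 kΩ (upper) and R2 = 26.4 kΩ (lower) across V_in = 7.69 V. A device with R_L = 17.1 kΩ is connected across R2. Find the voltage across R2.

The load sits in parallel with R2, giving an effective lower resistance R2' = R2·R_L/(R2+R_L) = 10.38 kΩ.
Then V_out = V_in · R2'/(R1 + R2') = 7.69 × 10.38/13.20 = 6.047 V.

V_out ≈ 6.05 V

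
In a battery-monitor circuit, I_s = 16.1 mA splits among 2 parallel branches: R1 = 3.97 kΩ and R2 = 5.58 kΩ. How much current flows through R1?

I ≈ 9.41 mA

For two parallel branches, I_k = I_s · (other R)/(sum of R).
So I = 16.1 × 5.58/9.550 = 9.407 mA.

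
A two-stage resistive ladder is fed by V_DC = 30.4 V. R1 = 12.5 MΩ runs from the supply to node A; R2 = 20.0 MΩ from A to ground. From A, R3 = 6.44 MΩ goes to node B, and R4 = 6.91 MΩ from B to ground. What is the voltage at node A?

V_A ≈ 11.9 V

Node A sees R2 in parallel with the series input of stage 2, R3 + R4 = 13.35 MΩ.
R2 ‖ (R3+R4) = 8.006 MΩ.
So V_A = 30.4 × 0.3904 = 11.87 V.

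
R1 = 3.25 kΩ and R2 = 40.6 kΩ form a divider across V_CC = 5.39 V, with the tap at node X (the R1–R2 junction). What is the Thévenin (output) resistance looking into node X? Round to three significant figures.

R_th ≈ 3.01 kΩ

Zeroing V_CC shorts the top of R1 to ground, so R_th = R1 ‖ R2 = 3.009 kΩ.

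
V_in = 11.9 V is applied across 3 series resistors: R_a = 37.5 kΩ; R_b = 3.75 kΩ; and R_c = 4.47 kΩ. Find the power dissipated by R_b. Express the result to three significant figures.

P ≈ 0.254 mW

Series current I = V_in/ΣR = 11.9/45.72 = 0.2603 mA.
V(R_b) = I·R = 0.9760 V; P = V·I = 0.9760 × 0.2603 = 0.2540 mW.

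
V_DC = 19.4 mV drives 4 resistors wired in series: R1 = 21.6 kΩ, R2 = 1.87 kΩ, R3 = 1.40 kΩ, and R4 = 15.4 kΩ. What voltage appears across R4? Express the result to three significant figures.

Series total: ΣR = 21.6 + 1.87 + 1.40 + 15.4 = 40.27 kΩ.
V = V_DC · R/ΣR = 19.4 × 0.3824 = 7.419 mV.

V ≈ 7.42 mV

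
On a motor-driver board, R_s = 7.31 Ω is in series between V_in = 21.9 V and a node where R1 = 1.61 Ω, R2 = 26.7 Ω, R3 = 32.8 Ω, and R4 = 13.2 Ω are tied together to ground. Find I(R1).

Equivalent of the parallel group: R_p = 1.308 Ω.
Node voltage V_A = V_in · R_p/(R_s + R_p) = 21.9 × 0.1517 = 3.323 V.
Branch current I = V_A/R1 = 3.323/1.61 = 2.064 A.

I ≈ 2.06 A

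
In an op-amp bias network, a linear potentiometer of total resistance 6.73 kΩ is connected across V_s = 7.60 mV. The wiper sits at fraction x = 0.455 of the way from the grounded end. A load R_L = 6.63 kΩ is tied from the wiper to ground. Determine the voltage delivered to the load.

Split the track: R_lower = x·R_p = 3.062 kΩ, R_upper = (1−x)·R_p = 3.668 kΩ.
R_L loads the lower segment: effective lower R = 2.095 kΩ.
Loaded-divider output: V_out = 7.60 × 0.3635 = 2.763 mV.
(Unloaded: V_out = x·V_s = 3.46 mV.)

V_out ≈ 2.76 mV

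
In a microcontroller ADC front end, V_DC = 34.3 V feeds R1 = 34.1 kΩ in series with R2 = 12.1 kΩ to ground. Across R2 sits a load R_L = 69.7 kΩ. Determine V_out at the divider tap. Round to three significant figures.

V_out ≈ 7.96 V

The load sits in parallel with R2, giving an effective lower resistance R2' = R2·R_L/(R2+R_L) = 10.31 kΩ.
Then V_out = V_DC · R2'/(R1 + R2') = 34.3 × 10.31/44.41 = 7.963 V.
(Unloaded it would be 8.98 V; the load pulls it down.)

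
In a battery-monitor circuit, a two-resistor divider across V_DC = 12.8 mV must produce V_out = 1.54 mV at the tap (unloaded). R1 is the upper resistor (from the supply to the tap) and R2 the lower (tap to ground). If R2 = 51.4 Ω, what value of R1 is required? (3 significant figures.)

V_out/V_DC = R2/(R1+R2) = 0.1203.
Rearranging, R1 = R2·(1−k)/k = 51.4 × 7.312 = 375.8 Ω.

R1 ≈ 376 Ω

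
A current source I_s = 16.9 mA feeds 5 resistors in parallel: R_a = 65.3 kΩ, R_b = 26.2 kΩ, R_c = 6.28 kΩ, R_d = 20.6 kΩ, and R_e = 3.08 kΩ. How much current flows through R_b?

ΣG = 1/65.3 + 1/26.2 + 1/6.28 + 1/20.6 + 1/3.08 = 0.5859.
Current divider: I(R_b) = I_s · G_k/ΣG = 16.9 × (0.03817/0.5859) = 16.9 × 0.06514 = 1.101 mA.

I ≈ 1.10 mA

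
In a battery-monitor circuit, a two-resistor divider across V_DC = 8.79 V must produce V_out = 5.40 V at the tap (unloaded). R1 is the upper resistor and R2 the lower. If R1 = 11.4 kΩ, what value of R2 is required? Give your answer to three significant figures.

Required fraction k = V_out/V_DC = 0.6143.
Rearranging, R2 = R1·k/(1−k) = 11.4 × 1.593 = 18.16 kΩ.

R2 ≈ 18.2 kΩ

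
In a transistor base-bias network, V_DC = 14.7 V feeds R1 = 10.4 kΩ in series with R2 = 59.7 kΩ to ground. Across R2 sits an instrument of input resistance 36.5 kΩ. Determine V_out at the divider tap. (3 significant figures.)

R2 ‖ R_L = (59.7 × 36.5)/(59.7 + 36.5) = 22.65 kΩ.
Now apply the divider: V_out = 14.7 × 0.6853 = 10.07 V.

V_out ≈ 10.1 V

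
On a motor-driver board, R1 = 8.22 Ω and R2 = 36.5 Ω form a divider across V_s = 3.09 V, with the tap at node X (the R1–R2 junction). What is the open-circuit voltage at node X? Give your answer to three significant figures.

With X open, the divider is unloaded: V_th = 3.09 × 36.5/44.72 = 2.522 V.

V_th ≈ 2.52 V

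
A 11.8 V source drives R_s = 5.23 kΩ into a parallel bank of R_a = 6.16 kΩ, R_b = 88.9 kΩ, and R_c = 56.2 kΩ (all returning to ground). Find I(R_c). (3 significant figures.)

I ≈ 0.105 mA

Parallel bank: R_p = 1/(1/6.16 + 1/88.9 + 1/56.2) = 5.225 kΩ.
Node voltage V_A = V_in · R_p/(R_s + R_p) = 11.8 × 0.4998 = 5.897 V.
Branch current I = V_A/R_c = 5.897/56.2 = 0.1049 mA.
(Equivalently: I_total = 1.129 mA, then current-divider fraction G_k/ΣG = 0.09298.)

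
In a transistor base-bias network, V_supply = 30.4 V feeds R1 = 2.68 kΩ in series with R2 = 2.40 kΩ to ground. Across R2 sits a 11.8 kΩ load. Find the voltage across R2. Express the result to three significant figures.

V_out ≈ 13.0 V

The load sits in parallel with R2, giving an effective lower resistance R2' = R2·R_L/(R2+R_L) = 1.994 kΩ.
Now apply the divider: V_out = 30.4 × 0.4267 = 12.97 V.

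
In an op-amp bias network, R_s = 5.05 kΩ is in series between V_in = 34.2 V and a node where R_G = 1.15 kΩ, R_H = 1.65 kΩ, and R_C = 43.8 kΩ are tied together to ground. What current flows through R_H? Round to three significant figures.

I ≈ 2.42 mA

Combine the parallel branches: R_p = (1/1.15 + 1/1.65 + 1/43.8)⁻¹ = 0.6674 kΩ.
V_A = 34.2 × 0.6674/5.717 = 3.992 V.
I(R_H) = V_A / R_H = 3.992/1.65 = 2.419 mA.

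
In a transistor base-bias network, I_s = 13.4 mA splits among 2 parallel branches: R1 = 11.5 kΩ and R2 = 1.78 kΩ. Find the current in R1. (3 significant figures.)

For two parallel branches, I_k = I_s · (other R)/(sum of R).
So I = 13.4 × 1.78/13.28 = 1.796 mA.

I ≈ 1.80 mA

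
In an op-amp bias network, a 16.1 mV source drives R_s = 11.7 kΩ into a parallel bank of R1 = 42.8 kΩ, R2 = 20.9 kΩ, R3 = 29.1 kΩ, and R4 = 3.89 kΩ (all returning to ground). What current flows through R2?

I ≈ 0.147 µA

Combine the parallel branches: R_p = (1/42.8 + 1/20.9 + 1/29.1 + 1/3.89)⁻¹ = 2.758 kΩ.
Node voltage V_A = V_DC · R_p/(R_s + R_p) = 16.1 × 0.1907 = 3.071 mV.
Branch current I = V_A/R2 = 3.071/20.9 = 0.1469 µA.
(Equivalently: I_total = 1.114 µA, then current-divider fraction G_k/ΣG = 0.1319.)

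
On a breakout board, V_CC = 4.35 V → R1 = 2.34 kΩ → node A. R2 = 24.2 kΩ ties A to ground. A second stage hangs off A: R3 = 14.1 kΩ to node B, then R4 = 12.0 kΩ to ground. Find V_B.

V_B ≈ 1.69 V

The second stage (R3 + R4 = 26.10 kΩ) loads node A in parallel with R2.
Effective lower resistance at A: R2 ‖ 26.10 = 12.56 kΩ.
V_A = 4.35 × 12.56/(2.34 + 12.56) = 3.667 V.
Stage 2 is unloaded, so V_B = V_A · R4/(R3+R4) = 3.667 × 12.0/26.10 = 1.686 V.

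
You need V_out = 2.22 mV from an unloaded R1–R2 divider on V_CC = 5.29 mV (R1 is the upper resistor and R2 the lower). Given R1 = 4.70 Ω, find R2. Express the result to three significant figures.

R2 ≈ 3.40 Ω

The divider ratio is R2/(R1+R2) = 2.22/5.29 = 0.4197.
Rearranging, R2 = R1·k/(1−k) = 4.70 × 0.7231 = 3.399 Ω.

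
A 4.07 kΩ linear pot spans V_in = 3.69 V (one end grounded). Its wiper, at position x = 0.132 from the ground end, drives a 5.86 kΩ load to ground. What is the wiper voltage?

The pot divides into 3.533 kΩ above the wiper and 0.5372 kΩ below.
R_L loads the lower segment: effective lower R = 0.4921 kΩ.
Then V_out = V_in · 0.4921/(3.533 + 0.4921) = 0.4512 V.
(Unloaded: V_out = x·V_in = 0.487 V.)

V_out ≈ 0.451 V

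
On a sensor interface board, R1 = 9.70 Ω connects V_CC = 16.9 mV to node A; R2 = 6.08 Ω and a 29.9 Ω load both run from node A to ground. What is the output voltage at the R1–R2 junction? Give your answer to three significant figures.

V_out ≈ 5.79 mV

First combine the lower leg with the load: R2 ‖ R_L = 5.053 Ω.
Now apply the divider: V_out = 16.9 × 0.3425 = 5.788 mV.
(Unloaded it would be 6.51 mV; the load pulls it down.)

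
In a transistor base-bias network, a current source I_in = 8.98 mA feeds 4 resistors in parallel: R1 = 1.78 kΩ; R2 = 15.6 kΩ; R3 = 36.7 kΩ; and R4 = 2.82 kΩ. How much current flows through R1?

Conductances: ΣG = 1/1.78 + 1/15.6 + 1/36.7 + 1/2.82 = 1.008 (1/kΩ).
By the current-divider rule, I = I_in · G_k/ΣG = 8.98 × 0.5575 = 5.006 mA.

I ≈ 5.01 mA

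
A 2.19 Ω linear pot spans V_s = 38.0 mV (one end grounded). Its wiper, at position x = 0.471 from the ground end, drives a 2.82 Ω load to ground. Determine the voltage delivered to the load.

Split the track: R_lower = x·R_p = 1.031 Ω, R_upper = (1−x)·R_p = 1.159 Ω.
R_L loads the lower segment: effective lower R = 0.7552 Ω.
Then V_out = V_s · 0.7552/(1.159 + 0.7552) = 15.00 mV.
(Unloaded: V_out = x·V_s = 17.9 mV.)

V_out ≈ 15.0 mV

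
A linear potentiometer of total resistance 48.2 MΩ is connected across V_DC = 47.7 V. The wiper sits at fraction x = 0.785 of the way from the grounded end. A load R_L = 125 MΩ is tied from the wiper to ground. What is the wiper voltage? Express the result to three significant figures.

V_out ≈ 35.2 V

The pot divides into 10.36 MΩ above the wiper and 37.84 MΩ below.
Lower segment in parallel with the load: 37.84 ‖ 125 = 29.05 MΩ.
Then V_out = V_DC · 29.05/(10.36 + 29.05) = 35.16 V.
(Unloaded: V_out = x·V_DC = 37.4 V.)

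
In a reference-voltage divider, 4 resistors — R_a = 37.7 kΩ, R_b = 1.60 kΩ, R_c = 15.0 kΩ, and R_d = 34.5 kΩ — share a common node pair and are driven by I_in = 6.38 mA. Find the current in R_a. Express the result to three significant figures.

Total conductance ΣG = 1/37.7 + 1/1.60 + 1/15.0 + 1/34.5 = 0.7472 (units of 1/kΩ).
R_a takes the fraction G_k/ΣG = 0.02653/0.7472 = 0.03550, so I = 6.38 × 0.03550 = 0.2265 mA.

I ≈ 0.226 mA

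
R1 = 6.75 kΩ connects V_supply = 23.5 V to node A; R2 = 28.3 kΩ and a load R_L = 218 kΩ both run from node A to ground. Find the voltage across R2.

The load sits in parallel with R2, giving an effective lower resistance R2' = R2·R_L/(R2+R_L) = 25.05 kΩ.
Now apply the divider: V_out = 23.5 × 0.7877 = 18.51 V.

V_out ≈ 18.5 V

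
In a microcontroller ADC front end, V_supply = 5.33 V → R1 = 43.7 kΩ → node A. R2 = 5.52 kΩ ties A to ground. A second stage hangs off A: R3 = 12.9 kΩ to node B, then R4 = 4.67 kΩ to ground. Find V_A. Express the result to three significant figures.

V_A ≈ 0.467 V

Node A sees R2 in parallel with the series input of stage 2, R3 + R4 = 17.57 kΩ.
R2 ‖ (R3+R4) = 4.200 kΩ.
First divider: V_A = V_supply · 4.200/(43.7 + 4.200) = 0.4674 V.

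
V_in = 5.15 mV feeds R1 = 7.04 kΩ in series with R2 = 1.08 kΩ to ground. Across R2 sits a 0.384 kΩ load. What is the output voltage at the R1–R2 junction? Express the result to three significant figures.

R2 ‖ R_L = (1.08 × 0.384)/(1.08 + 0.384) = 0.2833 kΩ.
Then V_out = V_in · R2'/(R1 + R2') = 5.15 × 0.2833/7.323 = 0.1992 mV.

V_out ≈ 0.199 mV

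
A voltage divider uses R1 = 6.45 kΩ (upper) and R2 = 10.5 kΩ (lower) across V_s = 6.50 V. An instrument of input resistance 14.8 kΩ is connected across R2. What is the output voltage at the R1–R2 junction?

V_out ≈ 3.17 V

R2 ‖ R_L = (10.5 × 14.8)/(10.5 + 14.8) = 6.142 kΩ.
Voltage divider with the loaded lower leg: V_out = 6.50 × 6.142/(6.45 + 6.142) = 6.50 × 0.4878 = 3.171 V.
(Unloaded it would be 4.03 V; the load pulls it down.)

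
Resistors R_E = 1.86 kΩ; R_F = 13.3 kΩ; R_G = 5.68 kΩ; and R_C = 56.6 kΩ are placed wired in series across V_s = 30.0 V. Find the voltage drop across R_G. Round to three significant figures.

V ≈ 2.20 V

ΣR = 1.86 + 13.3 + 5.68 + 56.6 = 77.44 kΩ.
V = V_s · R/ΣR = 30.0 × 0.07335 = 2.200 V.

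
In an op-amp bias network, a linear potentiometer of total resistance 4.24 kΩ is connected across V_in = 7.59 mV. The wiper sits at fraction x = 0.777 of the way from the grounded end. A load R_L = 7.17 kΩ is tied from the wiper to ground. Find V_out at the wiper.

V_out ≈ 5.35 mV

The pot divides into 0.9455 kΩ above the wiper and 3.294 kΩ below.
R_L loads the lower segment: effective lower R = 2.257 kΩ.
V_out = 7.59 × 2.257/(0.9455 + 2.257) = 5.349 mV.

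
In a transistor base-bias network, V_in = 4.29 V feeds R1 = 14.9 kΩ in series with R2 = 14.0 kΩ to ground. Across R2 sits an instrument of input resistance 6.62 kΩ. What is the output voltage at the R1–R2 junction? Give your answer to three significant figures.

First combine the lower leg with the load: R2 ‖ R_L = 4.495 kΩ.
Then V_out = V_in · R2'/(R1 + R2') = 4.29 × 4.495/19.39 = 0.9942 V.

V_out ≈ 0.994 V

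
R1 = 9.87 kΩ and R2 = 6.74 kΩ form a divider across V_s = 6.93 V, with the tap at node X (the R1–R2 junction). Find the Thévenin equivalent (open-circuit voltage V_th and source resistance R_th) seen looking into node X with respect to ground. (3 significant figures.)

V_th ≈ 2.81 V, R_th ≈ 4.01 kΩ

With X open, the divider is unloaded: V_th = 6.93 × 6.74/16.61 = 2.812 V.
Zeroing V_s shorts the top of R1 to ground, so R_th = R1 ‖ R2 = 4.005 kΩ.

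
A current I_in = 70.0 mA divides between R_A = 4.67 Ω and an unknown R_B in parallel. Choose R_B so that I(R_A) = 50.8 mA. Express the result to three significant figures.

Two-branch current divider: I_A = I_in · R_B/(R_A + R_B).
With f = 0.7257, R_B = R_A · f/(1−f) = 4.67 × 2.646 = 12.36 Ω.

R_B ≈ 12.4 Ω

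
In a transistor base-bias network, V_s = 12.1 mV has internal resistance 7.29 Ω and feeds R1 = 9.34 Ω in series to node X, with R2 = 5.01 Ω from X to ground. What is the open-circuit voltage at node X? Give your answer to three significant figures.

V_th ≈ 2.80 mV

R1' = 7.29 + 9.34 = 16.63 Ω (source resistance + R1).
Open-circuit (no load on X): V_th = V_s · R2/(R1' + R2) = 12.1 × 5.01/(16.63 + 5.01) = 2.801 mV.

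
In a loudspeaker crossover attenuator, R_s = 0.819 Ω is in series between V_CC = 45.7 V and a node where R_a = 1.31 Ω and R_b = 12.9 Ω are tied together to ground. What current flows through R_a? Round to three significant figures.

I ≈ 20.7 A

Parallel bank: R_p = 1/(1/1.31 + 1/12.9) = 1.189 Ω.
V_A by voltage divider: V_A = 45.7 × 1.189/(0.819 + 1.189) = 27.06 V.
I(R_a) = V_A / R_a = 27.06/1.31 = 20.66 A.
(Check via current divider: I_total = 22.76 A; share G_k/ΣG = 0.9078 → same result.)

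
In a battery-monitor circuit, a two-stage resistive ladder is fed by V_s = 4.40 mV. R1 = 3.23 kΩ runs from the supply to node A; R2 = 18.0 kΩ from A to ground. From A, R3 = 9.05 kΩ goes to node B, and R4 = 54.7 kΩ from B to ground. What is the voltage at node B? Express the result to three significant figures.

V_B ≈ 3.07 mV

The second stage (R3 + R4 = 63.75 kΩ) loads node A in parallel with R2.
Effective lower resistance at A: R2 ‖ 63.75 = 14.04 kΩ.
So V_A = 4.40 × 0.8129 = 3.577 mV.
Then the unloaded second divider: V_B = V_A × R4/(R3+R4) = 3.577 × 0.8580 = 3.069 mV.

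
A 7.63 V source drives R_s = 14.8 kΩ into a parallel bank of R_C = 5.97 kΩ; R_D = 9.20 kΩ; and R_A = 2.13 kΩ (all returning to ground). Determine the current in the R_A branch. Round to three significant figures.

Equivalent of the parallel group: R_p = 1.341 kΩ.
V_A by voltage divider: V_A = 7.63 × 1.341/(14.8 + 1.341) = 0.6339 V.
Branch current I = V_A/R_A = 0.6339/2.13 = 0.2976 mA.

I ≈ 0.298 mA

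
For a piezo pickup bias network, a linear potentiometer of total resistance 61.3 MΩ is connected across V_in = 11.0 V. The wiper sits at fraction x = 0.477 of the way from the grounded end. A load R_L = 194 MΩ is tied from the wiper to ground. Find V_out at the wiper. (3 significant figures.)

Lower segment x·R_p = 29.24 MΩ; upper segment (1−x)·R_p = 32.06 MΩ.
R_L loads the lower segment: effective lower R = 25.41 MΩ.
V_out = 11.0 × 25.41/(32.06 + 25.41) = 4.864 V.

V_out ≈ 4.86 V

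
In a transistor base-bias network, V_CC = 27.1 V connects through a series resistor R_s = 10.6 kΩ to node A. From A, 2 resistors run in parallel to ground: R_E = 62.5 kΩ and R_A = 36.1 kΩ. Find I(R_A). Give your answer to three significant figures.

I ≈ 0.513 mA

Combine the parallel branches: R_p = (1/62.5 + 1/36.1)⁻¹ = 22.88 kΩ.
Node voltage V_A = V_CC · R_p/(R_s + R_p) = 27.1 × 0.6834 = 18.52 V.
I(R_A) = V_A / R_A = 18.52/36.1 = 0.5130 mA.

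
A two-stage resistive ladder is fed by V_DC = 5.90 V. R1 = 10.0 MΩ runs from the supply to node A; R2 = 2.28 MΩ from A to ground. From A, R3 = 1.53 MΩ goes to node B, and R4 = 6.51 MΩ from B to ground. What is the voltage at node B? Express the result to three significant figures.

The second stage (R3 + R4 = 8.040 MΩ) loads node A in parallel with R2.
Effective lower resistance at A: R2 ‖ 8.040 = 1.776 MΩ.
So V_A = 5.90 × 0.1508 = 0.8899 V.
Stage 2 is unloaded, so V_B = V_A · R4/(R3+R4) = 0.8899 × 6.51/8.040 = 0.7206 V.

V_B ≈ 0.721 V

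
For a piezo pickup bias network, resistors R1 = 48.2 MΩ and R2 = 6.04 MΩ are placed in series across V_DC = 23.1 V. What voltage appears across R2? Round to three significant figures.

V ≈ 2.57 V

ΣR = 48.2 + 6.04 = 54.24 MΩ.
Voltage divider: V = V_DC · (6.040 / 54.24) = 23.1 × 0.1114 = 2.572 V.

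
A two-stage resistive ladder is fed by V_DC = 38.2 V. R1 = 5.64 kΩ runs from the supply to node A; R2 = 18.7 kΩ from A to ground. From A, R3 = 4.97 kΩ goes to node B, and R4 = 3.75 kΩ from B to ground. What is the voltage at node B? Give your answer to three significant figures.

V_B ≈ 8.43 V

Node A sees R2 in parallel with the series input of stage 2, R3 + R4 = 8.720 kΩ.
R2 ‖ (R3+R4) = 5.947 kΩ.
So V_A = 38.2 × 0.5132 = 19.61 V.
V_B = V_A × 0.4300 = 8.431 V.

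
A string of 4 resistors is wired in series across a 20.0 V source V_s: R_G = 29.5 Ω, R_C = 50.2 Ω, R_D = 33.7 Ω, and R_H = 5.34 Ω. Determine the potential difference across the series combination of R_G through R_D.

V ≈ 19.1 V

ΣR = 29.5 + 50.2 + 33.7 + 5.34 = 118.7 Ω.
R_{R_G..R_D} = 29.5 + 50.2 + 33.7 = 113.4 Ω.
V = V_s · R/ΣR = 20.0 × 0.9550 = 19.10 V.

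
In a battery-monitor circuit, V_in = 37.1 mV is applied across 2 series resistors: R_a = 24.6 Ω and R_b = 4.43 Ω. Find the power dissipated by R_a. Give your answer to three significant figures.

P ≈ 40.2 µW

The common current is I = 37.1/29.03 = 1.278 mA.
P = I²R = 1.633 × 24.6 = 40.18 µW.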